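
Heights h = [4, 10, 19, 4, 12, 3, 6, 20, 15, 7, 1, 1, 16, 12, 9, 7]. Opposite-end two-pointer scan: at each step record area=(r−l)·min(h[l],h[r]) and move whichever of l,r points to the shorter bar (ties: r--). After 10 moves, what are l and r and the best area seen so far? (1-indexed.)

l=1 r=16: min(4,7)*15=60 best=60 *, l++
l=2 r=16: min(10,7)*14=98 best=98 *, r--
l=2 r=15: min(10,9)*13=117 best=117 *, r--
l=2 r=14: min(10,12)*12=120 best=120 *, l++
l=3 r=14: min(19,12)*11=132 best=132 *, r--
l=3 r=13: min(19,16)*10=160 best=160 *, r--
l=3 r=12: min(19,1)*9=9 best=160, r--
l=3 r=11: min(19,1)*8=8 best=160, r--
l=3 r=10: min(19,7)*7=49 best=160, r--
l=3 r=9: min(19,15)*6=90 best=160, r--

l=3, r=8, best area=160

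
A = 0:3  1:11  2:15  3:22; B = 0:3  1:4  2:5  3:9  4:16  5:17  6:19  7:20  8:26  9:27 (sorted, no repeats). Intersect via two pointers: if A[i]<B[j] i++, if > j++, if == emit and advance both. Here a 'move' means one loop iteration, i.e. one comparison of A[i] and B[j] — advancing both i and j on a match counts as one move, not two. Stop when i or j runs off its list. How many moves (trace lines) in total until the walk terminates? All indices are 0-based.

[i=0,j=0] 3==3 emit → i++,j++
[i=1,j=1] 11>4 → j++
[i=1,j=2] 11>5 → j++
[i=1,j=3] 11>9 → j++
[i=1,j=4] 11<16 → i++
[i=2,j=4] 15<16 → i++
[i=3,j=4] 22>16 → j++
[i=3,j=5] 22>17 → j++
[i=3,j=6] 22>19 → j++
[i=3,j=7] 22>20 → j++
[i=3,j=8] 22<26 → i++

11 moves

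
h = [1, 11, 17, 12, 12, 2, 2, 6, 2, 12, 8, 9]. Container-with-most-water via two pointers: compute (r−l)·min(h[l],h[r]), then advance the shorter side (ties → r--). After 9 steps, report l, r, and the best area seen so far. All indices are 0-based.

l=2, r=4, best area=90

[0,11] min(1,9)*11=11 best=11 * → l++
[1,11] min(11,9)*10=90 best=90 * → r--
[1,10] min(11,8)*9=72 best=90 → r--
[1,9] min(11,12)*8=88 best=90 → l++
[2,9] min(17,12)*7=84 best=90 → r--
[2,8] min(17,2)*6=12 best=90 → r--
[2,7] min(17,6)*5=30 best=90 → r--
[2,6] min(17,2)*4=8 best=90 → r--
[2,5] min(17,2)*3=6 best=90 → r--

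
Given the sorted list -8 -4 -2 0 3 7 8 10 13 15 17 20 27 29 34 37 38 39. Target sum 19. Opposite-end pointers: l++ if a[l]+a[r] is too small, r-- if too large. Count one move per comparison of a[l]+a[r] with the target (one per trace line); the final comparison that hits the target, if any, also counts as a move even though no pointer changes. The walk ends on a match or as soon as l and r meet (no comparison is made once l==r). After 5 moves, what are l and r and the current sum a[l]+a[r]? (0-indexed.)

l=0 r=17: -8+39=31 >19, r--
l=0 r=16: -8+38=30 >19, r--
l=0 r=15: -8+37=29 >19, r--
l=0 r=14: -8+34=26 >19, r--
l=0 r=13: -8+29=21 >19, r--

l=0, r=12, sum=19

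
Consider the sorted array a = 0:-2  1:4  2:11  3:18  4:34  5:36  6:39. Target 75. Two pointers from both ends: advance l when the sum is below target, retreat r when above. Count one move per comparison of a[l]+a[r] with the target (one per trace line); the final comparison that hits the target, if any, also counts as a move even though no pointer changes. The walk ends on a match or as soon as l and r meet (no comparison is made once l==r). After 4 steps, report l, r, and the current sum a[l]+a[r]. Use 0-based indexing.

l=0 r=6: -2+39=37 <75, l++
l=1 r=6: 4+39=43 <75, l++
l=2 r=6: 11+39=50 <75, l++
l=3 r=6: 18+39=57 <75, l++

l=4, r=6, sum=73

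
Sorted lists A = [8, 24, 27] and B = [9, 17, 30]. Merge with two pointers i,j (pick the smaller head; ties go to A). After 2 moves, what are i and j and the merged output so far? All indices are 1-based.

i=2, j=2, merged so far=[8, 9]

i=1 j=1: A[i]=8<=B[j]=9 take 8, i++
i=2 j=1: A[i]=24>B[j]=9 take 9, j++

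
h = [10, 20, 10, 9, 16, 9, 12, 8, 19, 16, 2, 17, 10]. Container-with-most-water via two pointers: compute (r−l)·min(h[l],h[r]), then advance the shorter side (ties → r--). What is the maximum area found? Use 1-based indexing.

[1,13] min(10,10)*12=120 best=120 * → r--
[1,12] min(10,17)*11=110 best=120 → l++
[2,12] min(20,17)*10=170 best=170 * → r--
[2,11] min(20,2)*9=18 best=170 → r--
[2,10] min(20,16)*8=128 best=170 → r--
[2,9] min(20,19)*7=133 best=170 → r--
[2,8] min(20,8)*6=48 best=170 → r--
[2,7] min(20,12)*5=60 best=170 → r--
[2,6] min(20,9)*4=36 best=170 → r--
[2,5] min(20,16)*3=48 best=170 → r--
[2,4] min(20,9)*2=18 best=170 → r--
[2,3] min(20,10)*1=10 best=170 → r--

max area = 170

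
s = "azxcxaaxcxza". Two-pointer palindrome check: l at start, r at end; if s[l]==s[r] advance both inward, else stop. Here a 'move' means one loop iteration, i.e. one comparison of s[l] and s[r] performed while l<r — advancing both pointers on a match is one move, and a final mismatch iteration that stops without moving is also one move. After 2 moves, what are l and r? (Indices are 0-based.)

[0,11] 'a'=='a' → l++,r--
[1,10] 'z'=='z' → l++,r--

l=2, r=9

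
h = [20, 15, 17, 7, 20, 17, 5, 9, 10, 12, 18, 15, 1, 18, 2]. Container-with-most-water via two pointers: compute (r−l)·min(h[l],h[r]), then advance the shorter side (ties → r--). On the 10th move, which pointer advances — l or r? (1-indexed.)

r

[1,15] min(20,2)*14=28 best=28 * → r--
[1,14] min(20,18)*13=234 best=234 * → r--
[1,13] min(20,1)*12=12 best=234 → r--
[1,12] min(20,15)*11=165 best=234 → r--
[1,11] min(20,18)*10=180 best=234 → r--
[1,10] min(20,12)*9=108 best=234 → r--
[1,9] min(20,10)*8=80 best=234 → r--
[1,8] min(20,9)*7=63 best=234 → r--
[1,7] min(20,5)*6=30 best=234 → r--
[1,6] min(20,17)*5=85 best=234 → r--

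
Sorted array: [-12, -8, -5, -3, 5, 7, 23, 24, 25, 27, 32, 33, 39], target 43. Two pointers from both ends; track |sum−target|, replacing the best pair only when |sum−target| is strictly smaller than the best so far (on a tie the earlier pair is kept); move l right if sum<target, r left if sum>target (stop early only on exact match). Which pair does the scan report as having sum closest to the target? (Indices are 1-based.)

pair (5, 39) with sum 44 (|Δ|=1)

[1,13] -12+39=27 d=16 * → l++
[2,13] -8+39=31 d=12 * → l++
[3,13] -5+39=34 d=9 * → l++
[4,13] -3+39=36 d=7 * → l++
[5,13] 5+39=44 d=1 * → r--
[5,12] 5+33=38 d=5 → l++
[6,12] 7+33=40 d=3 → l++
[7,12] 23+33=56 d=13 → r--
[7,11] 23+32=55 d=12 → r--
[7,10] 23+27=50 d=7 → r--
[7,9] 23+25=48 d=5 → r--
[7,8] 23+24=47 d=4 → r--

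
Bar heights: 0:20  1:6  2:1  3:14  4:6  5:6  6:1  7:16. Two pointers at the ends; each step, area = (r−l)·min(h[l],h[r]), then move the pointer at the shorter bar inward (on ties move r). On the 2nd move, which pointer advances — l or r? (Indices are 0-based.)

r

l=0 r=7: min(20,16)*7=112 best=112 *, r--
l=0 r=6: min(20,1)*6=6 best=112, r--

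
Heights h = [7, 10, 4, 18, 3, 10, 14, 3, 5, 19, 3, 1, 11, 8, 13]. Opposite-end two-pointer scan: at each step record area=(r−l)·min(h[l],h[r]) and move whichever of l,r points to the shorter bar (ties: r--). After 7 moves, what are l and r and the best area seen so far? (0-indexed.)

l=3, r=10, best area=143

[0,14] min(7,13)*14=98 best=98 * → l++
[1,14] min(10,13)*13=130 best=130 * → l++
[2,14] min(4,13)*12=48 best=130 → l++
[3,14] min(18,13)*11=143 best=143 * → r--
[3,13] min(18,8)*10=80 best=143 → r--
[3,12] min(18,11)*9=99 best=143 → r--
[3,11] min(18,1)*8=8 best=143 → r--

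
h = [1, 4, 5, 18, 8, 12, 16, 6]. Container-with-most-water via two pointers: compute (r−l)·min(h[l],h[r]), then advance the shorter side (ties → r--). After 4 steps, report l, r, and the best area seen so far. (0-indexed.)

l=3, r=6, best area=25

l=0 r=7: min(1,6)*7=7 best=7 *, l++
l=1 r=7: min(4,6)*6=24 best=24 *, l++
l=2 r=7: min(5,6)*5=25 best=25 *, l++
l=3 r=7: min(18,6)*4=24 best=25, r--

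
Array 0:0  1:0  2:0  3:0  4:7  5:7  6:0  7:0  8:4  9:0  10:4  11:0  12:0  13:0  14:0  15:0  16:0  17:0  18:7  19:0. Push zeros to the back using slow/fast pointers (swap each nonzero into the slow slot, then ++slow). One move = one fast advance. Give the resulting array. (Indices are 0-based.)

(s=0,f=0) a[fast]=0 → fast++
(s=0,f=1) a[fast]=0 → fast++
(s=0,f=2) a[fast]=0 → fast++
(s=0,f=3) a[fast]=0 → fast++
(s=0,f=4) a[fast]=7≠0 swap→a[0]=7 → slow++,fast++
(s=1,f=5) a[fast]=7≠0 swap→a[1]=7 → slow++,fast++
(s=2,f=6) a[fast]=0 → fast++
(s=2,f=7) a[fast]=0 → fast++
(s=2,f=8) a[fast]=4≠0 swap→a[2]=4 → slow++,fast++
(s=3,f=9) a[fast]=0 → fast++
(s=3,f=10) a[fast]=4≠0 swap→a[3]=4 → slow++,fast++
(s=4,f=11) a[fast]=0 → fast++
(s=4,f=12) a[fast]=0 → fast++
(s=4,f=13) a[fast]=0 → fast++
(s=4,f=14) a[fast]=0 → fast++
(s=4,f=15) a[fast]=0 → fast++
(s=4,f=16) a[fast]=0 → fast++
(s=4,f=17) a[fast]=0 → fast++
(s=4,f=18) a[fast]=7≠0 swap→a[4]=7 → slow++,fast++
(s=5,f=19) a[fast]=0 → fast++

[7, 7, 4, 4, 7, 0, 0, 0, 0, 0, 0, 0, 0, 0, 0, 0, 0, 0, 0, 0]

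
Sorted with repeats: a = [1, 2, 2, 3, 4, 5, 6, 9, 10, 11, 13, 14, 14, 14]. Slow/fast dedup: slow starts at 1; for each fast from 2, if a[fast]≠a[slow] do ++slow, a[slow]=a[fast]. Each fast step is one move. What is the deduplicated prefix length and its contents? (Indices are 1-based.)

length 11; prefix = [1, 2, 3, 4, 5, 6, 9, 10, 11, 13, 14]

slow=1 fast=2: a[fast]=2≠a[slow]=1 write a[2]=2, slow++,fast++
slow=2 fast=3: a[fast]=2=a[slow] dup, fast++
slow=2 fast=4: a[fast]=3≠a[slow]=2 write a[3]=3, slow++,fast++
slow=3 fast=5: a[fast]=4≠a[slow]=3 write a[4]=4, slow++,fast++
slow=4 fast=6: a[fast]=5≠a[slow]=4 write a[5]=5, slow++,fast++
slow=5 fast=7: a[fast]=6≠a[slow]=5 write a[6]=6, slow++,fast++
slow=6 fast=8: a[fast]=9≠a[slow]=6 write a[7]=9, slow++,fast++
slow=7 fast=9: a[fast]=10≠a[slow]=9 write a[8]=10, slow++,fast++
slow=8 fast=10: a[fast]=11≠a[slow]=10 write a[9]=11, slow++,fast++
slow=9 fast=11: a[fast]=13≠a[slow]=11 write a[10]=13, slow++,fast++
slow=10 fast=12: a[fast]=14≠a[slow]=13 write a[11]=14, slow++,fast++
slow=11 fast=13: a[fast]=14=a[slow] dup, fast++
slow=11 fast=14: a[fast]=14=a[slow] dup, fast++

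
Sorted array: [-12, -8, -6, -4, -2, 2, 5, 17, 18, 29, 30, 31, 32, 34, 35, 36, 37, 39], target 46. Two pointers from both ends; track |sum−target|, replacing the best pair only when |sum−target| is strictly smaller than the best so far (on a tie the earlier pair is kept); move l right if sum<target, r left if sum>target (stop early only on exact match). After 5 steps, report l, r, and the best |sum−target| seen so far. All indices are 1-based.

l=1 r=18: -12+39=27 d=19 *, l++
l=2 r=18: -8+39=31 d=15 *, l++
l=3 r=18: -6+39=33 d=13 *, l++
l=4 r=18: -4+39=35 d=11 *, l++
l=5 r=18: -2+39=37 d=9 *, l++

l=6, r=18, best |Δ|=9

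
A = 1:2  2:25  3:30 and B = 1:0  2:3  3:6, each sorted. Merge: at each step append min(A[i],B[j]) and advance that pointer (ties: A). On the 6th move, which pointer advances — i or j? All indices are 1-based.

i

[i=1,j=1] A[i]=2>B[j]=0 take 0 → j++
[i=1,j=2] A[i]=2<=B[j]=3 take 2 → i++
[i=2,j=2] A[i]=25>B[j]=3 take 3 → j++
[i=2,j=3] A[i]=25>B[j]=6 take 6 → j++
[i=2,j=4] B done, take A[i]=25 → i++
[i=3,j=4] B done, take A[i]=30 → i++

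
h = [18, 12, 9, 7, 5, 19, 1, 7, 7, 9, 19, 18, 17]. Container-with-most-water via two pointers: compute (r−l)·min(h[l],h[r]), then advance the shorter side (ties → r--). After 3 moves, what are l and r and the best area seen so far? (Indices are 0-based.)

l=1, r=10, best area=204

[0,12] min(18,17)*12=204 best=204 * → r--
[0,11] min(18,18)*11=198 best=204 → r--
[0,10] min(18,19)*10=180 best=204 → l++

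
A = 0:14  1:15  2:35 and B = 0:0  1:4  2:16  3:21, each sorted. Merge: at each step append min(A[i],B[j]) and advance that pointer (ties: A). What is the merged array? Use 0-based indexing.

[i=0,j=0] A[i]=14>B[j]=0 take 0 → j++
[i=0,j=1] A[i]=14>B[j]=4 take 4 → j++
[i=0,j=2] A[i]=14<=B[j]=16 take 14 → i++
[i=1,j=2] A[i]=15<=B[j]=16 take 15 → i++
[i=2,j=2] A[i]=35>B[j]=16 take 16 → j++
[i=2,j=3] A[i]=35>B[j]=21 take 21 → j++
[i=2,j=4] B done, take A[i]=35 → i++

[0, 4, 14, 15, 16, 21, 35]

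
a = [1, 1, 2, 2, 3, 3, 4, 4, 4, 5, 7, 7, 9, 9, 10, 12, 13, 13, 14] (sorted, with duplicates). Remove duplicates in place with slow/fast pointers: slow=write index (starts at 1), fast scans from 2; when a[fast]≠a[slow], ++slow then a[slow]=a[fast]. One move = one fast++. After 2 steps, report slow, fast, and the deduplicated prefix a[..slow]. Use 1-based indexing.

slow=2, fast=4, prefix=[1, 2]

slow=1 fast=2: a[fast]=1=a[slow] dup, fast++
slow=1 fast=3: a[fast]=2≠a[slow]=1 write a[2]=2, slow++,fast++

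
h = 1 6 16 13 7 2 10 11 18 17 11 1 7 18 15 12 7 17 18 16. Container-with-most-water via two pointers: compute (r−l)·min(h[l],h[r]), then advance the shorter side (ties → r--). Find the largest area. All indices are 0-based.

[0,19] min(1,16)*19=19 best=19 * → l++
[1,19] min(6,16)*18=108 best=108 * → l++
[2,19] min(16,16)*17=272 best=272 * → r--
[2,18] min(16,18)*16=256 best=272 → l++
[3,18] min(13,18)*15=195 best=272 → l++
[4,18] min(7,18)*14=98 best=272 → l++
[5,18] min(2,18)*13=26 best=272 → l++
[6,18] min(10,18)*12=120 best=272 → l++
[7,18] min(11,18)*11=121 best=272 → l++
[8,18] min(18,18)*10=180 best=272 → r--
[8,17] min(18,17)*9=153 best=272 → r--
[8,16] min(18,7)*8=56 best=272 → r--
[8,15] min(18,12)*7=84 best=272 → r--
[8,14] min(18,15)*6=90 best=272 → r--
[8,13] min(18,18)*5=90 best=272 → r--
[8,12] min(18,7)*4=28 best=272 → r--
[8,11] min(18,1)*3=3 best=272 → r--
[8,10] min(18,11)*2=22 best=272 → r--
[8,9] min(18,17)*1=17 best=272 → r--

max area = 272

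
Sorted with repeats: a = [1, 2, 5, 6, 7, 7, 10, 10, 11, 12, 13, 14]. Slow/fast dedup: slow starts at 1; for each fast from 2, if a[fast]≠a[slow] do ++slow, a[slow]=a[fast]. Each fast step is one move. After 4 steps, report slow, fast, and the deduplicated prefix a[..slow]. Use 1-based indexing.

(s=1,f=2) a[fast]=2≠a[slow]=1 write a[2]=2 → slow++,fast++
(s=2,f=3) a[fast]=5≠a[slow]=2 write a[3]=5 → slow++,fast++
(s=3,f=4) a[fast]=6≠a[slow]=5 write a[4]=6 → slow++,fast++
(s=4,f=5) a[fast]=7≠a[slow]=6 write a[5]=7 → slow++,fast++

slow=5, fast=6, prefix=[1, 2, 5, 6, 7]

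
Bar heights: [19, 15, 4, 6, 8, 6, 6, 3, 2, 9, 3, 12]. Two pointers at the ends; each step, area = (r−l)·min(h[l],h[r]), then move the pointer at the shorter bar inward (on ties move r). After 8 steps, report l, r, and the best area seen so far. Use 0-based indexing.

l=0 r=11: min(19,12)*11=132 best=132 *, r--
l=0 r=10: min(19,3)*10=30 best=132, r--
l=0 r=9: min(19,9)*9=81 best=132, r--
l=0 r=8: min(19,2)*8=16 best=132, r--
l=0 r=7: min(19,3)*7=21 best=132, r--
l=0 r=6: min(19,6)*6=36 best=132, r--
l=0 r=5: min(19,6)*5=30 best=132, r--
l=0 r=4: min(19,8)*4=32 best=132, r--

l=0, r=3, best area=132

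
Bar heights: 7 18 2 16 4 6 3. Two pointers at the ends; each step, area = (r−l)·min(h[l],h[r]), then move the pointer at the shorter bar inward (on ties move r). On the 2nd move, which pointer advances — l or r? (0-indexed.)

r

[0,6] min(7,3)*6=18 best=18 * → r--
[0,5] min(7,6)*5=30 best=30 * → r--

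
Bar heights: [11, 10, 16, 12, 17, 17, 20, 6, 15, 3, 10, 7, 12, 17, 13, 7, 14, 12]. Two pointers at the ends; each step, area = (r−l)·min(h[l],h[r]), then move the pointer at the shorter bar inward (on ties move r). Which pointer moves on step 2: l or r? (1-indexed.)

[1,18] min(11,12)*17=187 best=187 * → l++
[2,18] min(10,12)*16=160 best=187 → l++

l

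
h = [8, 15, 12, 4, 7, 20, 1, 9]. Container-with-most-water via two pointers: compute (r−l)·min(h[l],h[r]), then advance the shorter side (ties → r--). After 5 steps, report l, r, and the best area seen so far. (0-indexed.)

l=3, r=5, best area=60

[0,7] min(8,9)*7=56 best=56 * → l++
[1,7] min(15,9)*6=54 best=56 → r--
[1,6] min(15,1)*5=5 best=56 → r--
[1,5] min(15,20)*4=60 best=60 * → l++
[2,5] min(12,20)*3=36 best=60 → l++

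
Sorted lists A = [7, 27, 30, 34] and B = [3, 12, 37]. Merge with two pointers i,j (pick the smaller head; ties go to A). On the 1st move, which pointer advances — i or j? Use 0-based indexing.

j

[i=0,j=0] A[i]=7>B[j]=3 take 3 → j++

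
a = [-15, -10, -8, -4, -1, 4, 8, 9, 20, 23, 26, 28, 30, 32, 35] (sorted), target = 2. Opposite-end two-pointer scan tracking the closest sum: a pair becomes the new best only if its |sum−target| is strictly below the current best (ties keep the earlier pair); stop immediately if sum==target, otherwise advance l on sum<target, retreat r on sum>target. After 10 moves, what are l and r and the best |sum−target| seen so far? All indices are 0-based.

l=3, r=7, best |Δ|=1

l=0 r=14: -15+35=20 d=18 *, r--
l=0 r=13: -15+32=17 d=15 *, r--
l=0 r=12: -15+30=15 d=13 *, r--
l=0 r=11: -15+28=13 d=11 *, r--
l=0 r=10: -15+26=11 d=9 *, r--
l=0 r=9: -15+23=8 d=6 *, r--
l=0 r=8: -15+20=5 d=3 *, r--
l=0 r=7: -15+9=-6 d=8, l++
l=1 r=7: -10+9=-1 d=3, l++
l=2 r=7: -8+9=1 d=1 *, l++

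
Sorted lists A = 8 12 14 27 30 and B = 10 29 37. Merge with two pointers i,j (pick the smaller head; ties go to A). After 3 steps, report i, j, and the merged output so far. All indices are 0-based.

i=0 j=0: A[i]=8<=B[j]=10 take 8, i++
i=1 j=0: A[i]=12>B[j]=10 take 10, j++
i=1 j=1: A[i]=12<=B[j]=29 take 12, i++

i=2, j=1, merged so far=[8, 10, 12]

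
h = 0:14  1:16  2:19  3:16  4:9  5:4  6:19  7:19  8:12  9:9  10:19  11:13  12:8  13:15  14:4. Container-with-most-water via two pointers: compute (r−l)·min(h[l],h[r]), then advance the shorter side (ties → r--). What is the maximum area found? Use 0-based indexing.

max area = 182

[0,14] min(14,4)*14=56 best=56 * → r--
[0,13] min(14,15)*13=182 best=182 * → l++
[1,13] min(16,15)*12=180 best=182 → r--
[1,12] min(16,8)*11=88 best=182 → r--
[1,11] min(16,13)*10=130 best=182 → r--
[1,10] min(16,19)*9=144 best=182 → l++
[2,10] min(19,19)*8=152 best=182 → r--
[2,9] min(19,9)*7=63 best=182 → r--
[2,8] min(19,12)*6=72 best=182 → r--
[2,7] min(19,19)*5=95 best=182 → r--
[2,6] min(19,19)*4=76 best=182 → r--
[2,5] min(19,4)*3=12 best=182 → r--
[2,4] min(19,9)*2=18 best=182 → r--
[2,3] min(19,16)*1=16 best=182 → r--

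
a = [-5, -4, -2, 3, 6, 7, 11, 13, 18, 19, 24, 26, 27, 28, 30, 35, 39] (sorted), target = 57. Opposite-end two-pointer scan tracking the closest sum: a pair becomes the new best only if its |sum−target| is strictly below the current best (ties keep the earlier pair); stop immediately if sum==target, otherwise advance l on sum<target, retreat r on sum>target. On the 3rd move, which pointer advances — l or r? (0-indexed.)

l

l=0 r=16: -5+39=34 d=23 *, l++
l=1 r=16: -4+39=35 d=22 *, l++
l=2 r=16: -2+39=37 d=20 *, l++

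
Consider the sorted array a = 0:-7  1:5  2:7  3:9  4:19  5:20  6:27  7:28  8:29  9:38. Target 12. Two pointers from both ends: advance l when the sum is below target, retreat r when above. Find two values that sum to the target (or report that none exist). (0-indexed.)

(-7, 19)

[0,9] -7+38=31 >12 → r--
[0,8] -7+29=22 >12 → r--
[0,7] -7+28=21 >12 → r--
[0,6] -7+27=20 >12 → r--
[0,5] -7+20=13 >12 → r--
[0,4] -7+19=12 → found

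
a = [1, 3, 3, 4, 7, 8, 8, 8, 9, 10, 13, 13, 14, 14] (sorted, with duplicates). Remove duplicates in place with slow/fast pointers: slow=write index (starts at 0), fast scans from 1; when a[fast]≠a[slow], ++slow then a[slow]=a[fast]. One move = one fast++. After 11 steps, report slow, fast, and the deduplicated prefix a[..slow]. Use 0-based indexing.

slow=7, fast=12, prefix=[1, 3, 4, 7, 8, 9, 10, 13]

slow=0 fast=1: a[fast]=3≠a[slow]=1 write a[1]=3, slow++,fast++
slow=1 fast=2: a[fast]=3=a[slow] dup, fast++
slow=1 fast=3: a[fast]=4≠a[slow]=3 write a[2]=4, slow++,fast++
slow=2 fast=4: a[fast]=7≠a[slow]=4 write a[3]=7, slow++,fast++
slow=3 fast=5: a[fast]=8≠a[slow]=7 write a[4]=8, slow++,fast++
slow=4 fast=6: a[fast]=8=a[slow] dup, fast++
slow=4 fast=7: a[fast]=8=a[slow] dup, fast++
slow=4 fast=8: a[fast]=9≠a[slow]=8 write a[5]=9, slow++,fast++
slow=5 fast=9: a[fast]=10≠a[slow]=9 write a[6]=10, slow++,fast++
slow=6 fast=10: a[fast]=13≠a[slow]=10 write a[7]=13, slow++,fast++
slow=7 fast=11: a[fast]=13=a[slow] dup, fast++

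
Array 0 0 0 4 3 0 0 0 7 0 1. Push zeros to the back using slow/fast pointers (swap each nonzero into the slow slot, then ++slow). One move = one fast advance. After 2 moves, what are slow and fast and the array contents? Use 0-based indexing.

slow=0, fast=2, a=[0, 0, 0, 4, 3, 0, 0, 0, 7, 0, 1]

(s=0,f=0) a[fast]=0 → fast++
(s=0,f=1) a[fast]=0 → fast++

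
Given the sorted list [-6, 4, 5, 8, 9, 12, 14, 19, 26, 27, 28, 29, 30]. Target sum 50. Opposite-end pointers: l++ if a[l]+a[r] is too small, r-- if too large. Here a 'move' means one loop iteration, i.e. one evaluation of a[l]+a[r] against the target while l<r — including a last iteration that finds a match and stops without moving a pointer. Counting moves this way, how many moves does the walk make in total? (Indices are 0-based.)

l=0 r=12: -6+30=24 <50, l++
l=1 r=12: 4+30=34 <50, l++
l=2 r=12: 5+30=35 <50, l++
l=3 r=12: 8+30=38 <50, l++
l=4 r=12: 9+30=39 <50, l++
l=5 r=12: 12+30=42 <50, l++
l=6 r=12: 14+30=44 <50, l++
l=7 r=12: 19+30=49 <50, l++
l=8 r=12: 26+30=56 >50, r--
l=8 r=11: 26+29=55 >50, r--
l=8 r=10: 26+28=54 >50, r--
l=8 r=9: 26+27=53 >50, r--

12 moves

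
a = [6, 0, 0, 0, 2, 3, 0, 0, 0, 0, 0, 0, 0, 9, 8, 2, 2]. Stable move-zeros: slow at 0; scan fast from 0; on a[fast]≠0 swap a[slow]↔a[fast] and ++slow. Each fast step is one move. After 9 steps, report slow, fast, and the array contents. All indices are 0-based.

slow=3, fast=9, a=[6, 2, 3, 0, 0, 0, 0, 0, 0, 0, 0, 0, 0, 9, 8, 2, 2]

slow=0 fast=0: a[fast]=6≠0 swap→a[0]=6, slow++,fast++
slow=1 fast=1: a[fast]=0, fast++
slow=1 fast=2: a[fast]=0, fast++
slow=1 fast=3: a[fast]=0, fast++
slow=1 fast=4: a[fast]=2≠0 swap→a[1]=2, slow++,fast++
slow=2 fast=5: a[fast]=3≠0 swap→a[2]=3, slow++,fast++
slow=3 fast=6: a[fast]=0, fast++
slow=3 fast=7: a[fast]=0, fast++
slow=3 fast=8: a[fast]=0, fast++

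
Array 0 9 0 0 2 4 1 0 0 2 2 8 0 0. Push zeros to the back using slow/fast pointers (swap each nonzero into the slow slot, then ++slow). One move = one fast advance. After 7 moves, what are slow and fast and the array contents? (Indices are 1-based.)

slow=1 fast=1: a[fast]=0, fast++
slow=1 fast=2: a[fast]=9≠0 swap→a[1]=9, slow++,fast++
slow=2 fast=3: a[fast]=0, fast++
slow=2 fast=4: a[fast]=0, fast++
slow=2 fast=5: a[fast]=2≠0 swap→a[2]=2, slow++,fast++
slow=3 fast=6: a[fast]=4≠0 swap→a[3]=4, slow++,fast++
slow=4 fast=7: a[fast]=1≠0 swap→a[4]=1, slow++,fast++

slow=5, fast=8, a=[9, 2, 4, 1, 0, 0, 0, 0, 0, 2, 2, 8, 0, 0]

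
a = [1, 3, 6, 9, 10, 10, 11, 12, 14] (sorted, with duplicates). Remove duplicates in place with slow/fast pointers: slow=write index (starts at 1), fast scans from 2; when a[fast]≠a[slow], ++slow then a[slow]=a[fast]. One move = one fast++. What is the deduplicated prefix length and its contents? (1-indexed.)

slow=1 fast=2: a[fast]=3≠a[slow]=1 write a[2]=3, slow++,fast++
slow=2 fast=3: a[fast]=6≠a[slow]=3 write a[3]=6, slow++,fast++
slow=3 fast=4: a[fast]=9≠a[slow]=6 write a[4]=9, slow++,fast++
slow=4 fast=5: a[fast]=10≠a[slow]=9 write a[5]=10, slow++,fast++
slow=5 fast=6: a[fast]=10=a[slow] dup, fast++
slow=5 fast=7: a[fast]=11≠a[slow]=10 write a[6]=11, slow++,fast++
slow=6 fast=8: a[fast]=12≠a[slow]=11 write a[7]=12, slow++,fast++
slow=7 fast=9: a[fast]=14≠a[slow]=12 write a[8]=14, slow++,fast++

length 8; prefix = [1, 3, 6, 9, 10, 11, 12, 14]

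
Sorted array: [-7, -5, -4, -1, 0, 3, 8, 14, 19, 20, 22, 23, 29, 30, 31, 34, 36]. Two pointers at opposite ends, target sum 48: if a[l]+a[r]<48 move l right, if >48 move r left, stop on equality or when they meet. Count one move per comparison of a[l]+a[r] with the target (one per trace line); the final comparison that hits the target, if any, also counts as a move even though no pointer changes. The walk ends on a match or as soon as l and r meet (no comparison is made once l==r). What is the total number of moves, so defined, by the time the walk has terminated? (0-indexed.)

l=0 r=16: -7+36=29 <48, l++
l=1 r=16: -5+36=31 <48, l++
l=2 r=16: -4+36=32 <48, l++
l=3 r=16: -1+36=35 <48, l++
l=4 r=16: 0+36=36 <48, l++
l=5 r=16: 3+36=39 <48, l++
l=6 r=16: 8+36=44 <48, l++
l=7 r=16: 14+36=50 >48, r--
l=7 r=15: 14+34=48, found

9 moves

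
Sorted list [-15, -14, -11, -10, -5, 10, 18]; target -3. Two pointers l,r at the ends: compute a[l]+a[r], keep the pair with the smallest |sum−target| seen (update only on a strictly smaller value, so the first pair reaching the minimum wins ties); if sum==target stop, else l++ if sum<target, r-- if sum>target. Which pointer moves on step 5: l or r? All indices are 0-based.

l

l=0 r=6: -15+18=3 d=6 *, r--
l=0 r=5: -15+10=-5 d=2 *, l++
l=1 r=5: -14+10=-4 d=1 *, l++
l=2 r=5: -11+10=-1 d=2, r--
l=2 r=4: -11+-5=-16 d=13, l++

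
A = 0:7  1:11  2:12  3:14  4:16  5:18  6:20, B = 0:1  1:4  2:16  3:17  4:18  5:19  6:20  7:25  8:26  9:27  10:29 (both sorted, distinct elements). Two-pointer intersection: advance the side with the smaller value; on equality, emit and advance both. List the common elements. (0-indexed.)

i=0 j=0: 7>1, j++
i=0 j=1: 7>4, j++
i=0 j=2: 7<16, i++
i=1 j=2: 11<16, i++
i=2 j=2: 12<16, i++
i=3 j=2: 14<16, i++
i=4 j=2: 16==16 emit, i++,j++
i=5 j=3: 18>17, j++
i=5 j=4: 18==18 emit, i++,j++
i=6 j=5: 20>19, j++
i=6 j=6: 20==20 emit, i++,j++

intersection = [16, 18, 20]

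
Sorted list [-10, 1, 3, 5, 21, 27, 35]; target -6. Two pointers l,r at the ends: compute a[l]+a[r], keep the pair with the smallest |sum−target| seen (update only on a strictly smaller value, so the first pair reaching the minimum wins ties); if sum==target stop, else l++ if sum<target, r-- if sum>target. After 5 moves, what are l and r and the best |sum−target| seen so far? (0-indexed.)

l=1, r=2, best |Δ|=1

[0,6] -10+35=25 d=31 * → r--
[0,5] -10+27=17 d=23 * → r--
[0,4] -10+21=11 d=17 * → r--
[0,3] -10+5=-5 d=1 * → r--
[0,2] -10+3=-7 d=1 → l++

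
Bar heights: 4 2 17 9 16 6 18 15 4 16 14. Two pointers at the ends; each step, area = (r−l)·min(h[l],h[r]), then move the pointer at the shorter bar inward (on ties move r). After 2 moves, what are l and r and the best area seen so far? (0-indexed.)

[0,10] min(4,14)*10=40 best=40 * → l++
[1,10] min(2,14)*9=18 best=40 → l++

l=2, r=10, best area=40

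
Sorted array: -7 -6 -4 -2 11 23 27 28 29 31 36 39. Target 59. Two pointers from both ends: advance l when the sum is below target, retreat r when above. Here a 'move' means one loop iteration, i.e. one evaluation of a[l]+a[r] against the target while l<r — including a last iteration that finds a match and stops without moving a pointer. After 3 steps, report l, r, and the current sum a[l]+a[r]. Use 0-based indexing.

l=3, r=11, sum=37

[0,11] -7+39=32 <59 → l++
[1,11] -6+39=33 <59 → l++
[2,11] -4+39=35 <59 → l++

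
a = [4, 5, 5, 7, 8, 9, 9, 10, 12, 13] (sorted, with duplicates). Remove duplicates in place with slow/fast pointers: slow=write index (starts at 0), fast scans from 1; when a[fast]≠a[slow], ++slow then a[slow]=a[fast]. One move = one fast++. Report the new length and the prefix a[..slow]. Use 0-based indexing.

(s=0,f=1) a[fast]=5≠a[slow]=4 write a[1]=5 → slow++,fast++
(s=1,f=2) a[fast]=5=a[slow] dup → fast++
(s=1,f=3) a[fast]=7≠a[slow]=5 write a[2]=7 → slow++,fast++
(s=2,f=4) a[fast]=8≠a[slow]=7 write a[3]=8 → slow++,fast++
(s=3,f=5) a[fast]=9≠a[slow]=8 write a[4]=9 → slow++,fast++
(s=4,f=6) a[fast]=9=a[slow] dup → fast++
(s=4,f=7) a[fast]=10≠a[slow]=9 write a[5]=10 → slow++,fast++
(s=5,f=8) a[fast]=12≠a[slow]=10 write a[6]=12 → slow++,fast++
(s=6,f=9) a[fast]=13≠a[slow]=12 write a[7]=13 → slow++,fast++

length 8; prefix = [4, 5, 7, 8, 9, 10, 12, 13]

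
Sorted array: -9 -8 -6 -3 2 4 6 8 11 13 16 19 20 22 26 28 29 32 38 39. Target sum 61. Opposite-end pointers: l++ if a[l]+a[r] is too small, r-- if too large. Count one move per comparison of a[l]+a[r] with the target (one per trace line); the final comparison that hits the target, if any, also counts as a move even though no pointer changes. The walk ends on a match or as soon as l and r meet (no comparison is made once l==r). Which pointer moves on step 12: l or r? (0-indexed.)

[0,19] -9+39=30 <61 → l++
[1,19] -8+39=31 <61 → l++
[2,19] -6+39=33 <61 → l++
[3,19] -3+39=36 <61 → l++
[4,19] 2+39=41 <61 → l++
[5,19] 4+39=43 <61 → l++
[6,19] 6+39=45 <61 → l++
[7,19] 8+39=47 <61 → l++
[8,19] 11+39=50 <61 → l++
[9,19] 13+39=52 <61 → l++
[10,19] 16+39=55 <61 → l++
[11,19] 19+39=58 <61 → l++

l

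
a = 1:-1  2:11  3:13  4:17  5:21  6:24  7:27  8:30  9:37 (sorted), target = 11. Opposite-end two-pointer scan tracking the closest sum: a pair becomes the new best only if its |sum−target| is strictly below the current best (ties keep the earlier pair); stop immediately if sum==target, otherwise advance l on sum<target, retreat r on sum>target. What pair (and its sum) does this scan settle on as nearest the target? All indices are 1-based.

pair (-1, 13) with sum 12 (|Δ|=1)

l=1 r=9: -1+37=36 d=25 *, r--
l=1 r=8: -1+30=29 d=18 *, r--
l=1 r=7: -1+27=26 d=15 *, r--
l=1 r=6: -1+24=23 d=12 *, r--
l=1 r=5: -1+21=20 d=9 *, r--
l=1 r=4: -1+17=16 d=5 *, r--
l=1 r=3: -1+13=12 d=1 *, r--
l=1 r=2: -1+11=10 d=1, l++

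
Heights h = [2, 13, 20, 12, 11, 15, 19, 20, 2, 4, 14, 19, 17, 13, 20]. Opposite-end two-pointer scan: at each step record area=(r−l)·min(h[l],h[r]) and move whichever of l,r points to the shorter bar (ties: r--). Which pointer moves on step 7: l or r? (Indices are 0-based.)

l=0 r=14: min(2,20)*14=28 best=28 *, l++
l=1 r=14: min(13,20)*13=169 best=169 *, l++
l=2 r=14: min(20,20)*12=240 best=240 *, r--
l=2 r=13: min(20,13)*11=143 best=240, r--
l=2 r=12: min(20,17)*10=170 best=240, r--
l=2 r=11: min(20,19)*9=171 best=240, r--
l=2 r=10: min(20,14)*8=112 best=240, r--

r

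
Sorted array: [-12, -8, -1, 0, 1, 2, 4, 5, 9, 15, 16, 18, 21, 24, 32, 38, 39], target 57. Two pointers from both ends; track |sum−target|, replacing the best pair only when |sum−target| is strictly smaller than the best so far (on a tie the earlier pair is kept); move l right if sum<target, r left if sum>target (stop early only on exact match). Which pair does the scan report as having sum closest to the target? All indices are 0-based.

pair (18, 39) with sum 57 (|Δ|=0)

[0,16] -12+39=27 d=30 * → l++
[1,16] -8+39=31 d=26 * → l++
[2,16] -1+39=38 d=19 * → l++
[3,16] 0+39=39 d=18 * → l++
[4,16] 1+39=40 d=17 * → l++
[5,16] 2+39=41 d=16 * → l++
[6,16] 4+39=43 d=14 * → l++
[7,16] 5+39=44 d=13 * → l++
[8,16] 9+39=48 d=9 * → l++
[9,16] 15+39=54 d=3 * → l++
[10,16] 16+39=55 d=2 * → l++
[11,16] 18+39=57 d=0 * → stop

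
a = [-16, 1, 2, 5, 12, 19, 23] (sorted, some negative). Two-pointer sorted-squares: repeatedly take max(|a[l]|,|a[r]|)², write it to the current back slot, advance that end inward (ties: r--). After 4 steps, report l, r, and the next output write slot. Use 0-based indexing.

l=1, r=3, next write slot=2

l=0 r=6: |-16|<=|23| out[6]=529, r--
l=0 r=5: |-16|<=|19| out[5]=361, r--
l=0 r=4: |-16|>|12| out[4]=256, l++
l=1 r=4: |1|<=|12| out[3]=144, r--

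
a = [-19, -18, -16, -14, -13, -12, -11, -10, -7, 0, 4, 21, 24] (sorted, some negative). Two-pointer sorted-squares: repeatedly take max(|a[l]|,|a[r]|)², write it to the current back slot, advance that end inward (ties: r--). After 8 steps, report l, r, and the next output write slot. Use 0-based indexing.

l=6, r=10, next write slot=4

l=0 r=12: |-19|<=|24| out[12]=576, r--
l=0 r=11: |-19|<=|21| out[11]=441, r--
l=0 r=10: |-19|>|4| out[10]=361, l++
l=1 r=10: |-18|>|4| out[9]=324, l++
l=2 r=10: |-16|>|4| out[8]=256, l++
l=3 r=10: |-14|>|4| out[7]=196, l++
l=4 r=10: |-13|>|4| out[6]=169, l++
l=5 r=10: |-12|>|4| out[5]=144, l++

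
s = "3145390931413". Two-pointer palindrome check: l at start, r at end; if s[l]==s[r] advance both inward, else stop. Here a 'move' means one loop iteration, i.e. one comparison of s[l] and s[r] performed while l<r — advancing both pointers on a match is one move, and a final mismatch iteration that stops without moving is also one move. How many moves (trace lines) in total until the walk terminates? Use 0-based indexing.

4 moves

l=0 r=12: '3'=='3', l++,r--
l=1 r=11: '1'=='1', l++,r--
l=2 r=10: '4'=='4', l++,r--
l=3 r=9: '5'!='1', stop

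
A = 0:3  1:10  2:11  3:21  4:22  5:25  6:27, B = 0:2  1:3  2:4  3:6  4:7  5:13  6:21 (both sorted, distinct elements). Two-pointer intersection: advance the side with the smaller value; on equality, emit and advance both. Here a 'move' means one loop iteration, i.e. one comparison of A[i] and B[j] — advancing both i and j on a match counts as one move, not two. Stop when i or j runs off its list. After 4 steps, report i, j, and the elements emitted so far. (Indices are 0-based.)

i=0 j=0: 3>2, j++
i=0 j=1: 3==3 emit, i++,j++
i=1 j=2: 10>4, j++
i=1 j=3: 10>6, j++

i=1, j=4, emitted=[3]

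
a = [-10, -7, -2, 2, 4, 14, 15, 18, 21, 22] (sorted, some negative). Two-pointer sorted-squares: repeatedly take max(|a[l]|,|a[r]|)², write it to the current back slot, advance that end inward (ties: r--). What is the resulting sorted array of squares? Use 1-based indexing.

[4, 4, 16, 49, 100, 196, 225, 324, 441, 484]

[1,10] |-10|<=|22| out[10]=484 → r--
[1,9] |-10|<=|21| out[9]=441 → r--
[1,8] |-10|<=|18| out[8]=324 → r--
[1,7] |-10|<=|15| out[7]=225 → r--
[1,6] |-10|<=|14| out[6]=196 → r--
[1,5] |-10|>|4| out[5]=100 → l++
[2,5] |-7|>|4| out[4]=49 → l++
[3,5] |-2|<=|4| out[3]=16 → r--
[3,4] |-2|<=|2| out[2]=4 → r--
[3,3] |-2|<=|-2| out[1]=4 → r--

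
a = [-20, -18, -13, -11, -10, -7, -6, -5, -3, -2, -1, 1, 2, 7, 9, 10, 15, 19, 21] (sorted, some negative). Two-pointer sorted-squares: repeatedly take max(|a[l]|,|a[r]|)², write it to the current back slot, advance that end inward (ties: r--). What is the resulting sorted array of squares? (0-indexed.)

[0,18] |-20|<=|21| out[18]=441 → r--
[0,17] |-20|>|19| out[17]=400 → l++
[1,17] |-18|<=|19| out[16]=361 → r--
[1,16] |-18|>|15| out[15]=324 → l++
[2,16] |-13|<=|15| out[14]=225 → r--
[2,15] |-13|>|10| out[13]=169 → l++
[3,15] |-11|>|10| out[12]=121 → l++
[4,15] |-10|<=|10| out[11]=100 → r--
[4,14] |-10|>|9| out[10]=100 → l++
[5,14] |-7|<=|9| out[9]=81 → r--
[5,13] |-7|<=|7| out[8]=49 → r--
[5,12] |-7|>|2| out[7]=49 → l++
[6,12] |-6|>|2| out[6]=36 → l++
[7,12] |-5|>|2| out[5]=25 → l++
[8,12] |-3|>|2| out[4]=9 → l++
[9,12] |-2|<=|2| out[3]=4 → r--
[9,11] |-2|>|1| out[2]=4 → l++
[10,11] |-1|<=|1| out[1]=1 → r--
[10,10] |-1|<=|-1| out[0]=1 → r--

[1, 1, 4, 4, 9, 25, 36, 49, 49, 81, 100, 100, 121, 169, 225, 324, 361, 400, 441]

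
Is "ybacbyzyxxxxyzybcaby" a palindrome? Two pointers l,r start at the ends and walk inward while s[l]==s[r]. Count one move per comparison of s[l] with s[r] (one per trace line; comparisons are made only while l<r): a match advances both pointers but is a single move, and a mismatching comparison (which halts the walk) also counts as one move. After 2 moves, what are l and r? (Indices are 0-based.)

l=2, r=17

l=0 r=19: 'y'=='y', l++,r--
l=1 r=18: 'b'=='b', l++,r--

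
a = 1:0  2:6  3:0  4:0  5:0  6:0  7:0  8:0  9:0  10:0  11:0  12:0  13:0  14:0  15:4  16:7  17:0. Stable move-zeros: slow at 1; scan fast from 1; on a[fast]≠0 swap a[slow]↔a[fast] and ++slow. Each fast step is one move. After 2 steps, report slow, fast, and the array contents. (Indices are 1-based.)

slow=1 fast=1: a[fast]=0, fast++
slow=1 fast=2: a[fast]=6≠0 swap→a[1]=6, slow++,fast++

slow=2, fast=3, a=[6, 0, 0, 0, 0, 0, 0, 0, 0, 0, 0, 0, 0, 0, 4, 7, 0]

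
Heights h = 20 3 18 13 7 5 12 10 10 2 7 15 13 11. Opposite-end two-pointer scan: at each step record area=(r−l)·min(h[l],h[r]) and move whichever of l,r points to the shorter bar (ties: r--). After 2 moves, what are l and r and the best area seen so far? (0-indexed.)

l=0, r=11, best area=156

l=0 r=13: min(20,11)*13=143 best=143 *, r--
l=0 r=12: min(20,13)*12=156 best=156 *, r--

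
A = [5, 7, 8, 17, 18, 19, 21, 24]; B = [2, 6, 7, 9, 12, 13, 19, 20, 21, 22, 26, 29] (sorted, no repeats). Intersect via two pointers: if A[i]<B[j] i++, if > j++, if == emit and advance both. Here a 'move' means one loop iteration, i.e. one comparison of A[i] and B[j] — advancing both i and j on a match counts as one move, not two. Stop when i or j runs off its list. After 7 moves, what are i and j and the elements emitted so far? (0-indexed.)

i=3, j=5, emitted=[7]

[i=0,j=0] 5>2 → j++
[i=0,j=1] 5<6 → i++
[i=1,j=1] 7>6 → j++
[i=1,j=2] 7==7 emit → i++,j++
[i=2,j=3] 8<9 → i++
[i=3,j=3] 17>9 → j++
[i=3,j=4] 17>12 → j++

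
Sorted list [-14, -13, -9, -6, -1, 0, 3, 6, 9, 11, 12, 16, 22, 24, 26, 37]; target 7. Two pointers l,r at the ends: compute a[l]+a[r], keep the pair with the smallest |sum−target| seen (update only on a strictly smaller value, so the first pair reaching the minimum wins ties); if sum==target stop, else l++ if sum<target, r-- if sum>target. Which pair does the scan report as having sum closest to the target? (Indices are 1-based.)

pair (-9, 16) with sum 7 (|Δ|=0)

l=1 r=16: -14+37=23 d=16 *, r--
l=1 r=15: -14+26=12 d=5 *, r--
l=1 r=14: -14+24=10 d=3 *, r--
l=1 r=13: -14+22=8 d=1 *, r--
l=1 r=12: -14+16=2 d=5, l++
l=2 r=12: -13+16=3 d=4, l++
l=3 r=12: -9+16=7 d=0 *, stop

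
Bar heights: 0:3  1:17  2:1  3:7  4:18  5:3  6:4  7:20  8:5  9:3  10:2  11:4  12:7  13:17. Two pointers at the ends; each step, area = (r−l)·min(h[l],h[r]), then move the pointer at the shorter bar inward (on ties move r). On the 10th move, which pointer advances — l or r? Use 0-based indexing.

l=0 r=13: min(3,17)*13=39 best=39 *, l++
l=1 r=13: min(17,17)*12=204 best=204 *, r--
l=1 r=12: min(17,7)*11=77 best=204, r--
l=1 r=11: min(17,4)*10=40 best=204, r--
l=1 r=10: min(17,2)*9=18 best=204, r--
l=1 r=9: min(17,3)*8=24 best=204, r--
l=1 r=8: min(17,5)*7=35 best=204, r--
l=1 r=7: min(17,20)*6=102 best=204, l++
l=2 r=7: min(1,20)*5=5 best=204, l++
l=3 r=7: min(7,20)*4=28 best=204, l++

l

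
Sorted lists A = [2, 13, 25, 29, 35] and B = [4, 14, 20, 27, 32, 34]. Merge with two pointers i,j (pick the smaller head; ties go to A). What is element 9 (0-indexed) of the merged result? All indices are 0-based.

i=0 j=0: A[i]=2<=B[j]=4 take 2, i++
i=1 j=0: A[i]=13>B[j]=4 take 4, j++
i=1 j=1: A[i]=13<=B[j]=14 take 13, i++
i=2 j=1: A[i]=25>B[j]=14 take 14, j++
i=2 j=2: A[i]=25>B[j]=20 take 20, j++
i=2 j=3: A[i]=25<=B[j]=27 take 25, i++
i=3 j=3: A[i]=29>B[j]=27 take 27, j++
i=3 j=4: A[i]=29<=B[j]=32 take 29, i++
i=4 j=4: A[i]=35>B[j]=32 take 32, j++
i=4 j=5: A[i]=35>B[j]=34 take 34, j++
i=4 j=6: B done, take A[i]=35, i++

merged[9] = 34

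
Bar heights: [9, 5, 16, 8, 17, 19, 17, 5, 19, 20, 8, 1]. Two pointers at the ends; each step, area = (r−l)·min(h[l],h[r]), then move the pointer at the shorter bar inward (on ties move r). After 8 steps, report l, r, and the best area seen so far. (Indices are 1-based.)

l=1 r=12: min(9,1)*11=11 best=11 *, r--
l=1 r=11: min(9,8)*10=80 best=80 *, r--
l=1 r=10: min(9,20)*9=81 best=81 *, l++
l=2 r=10: min(5,20)*8=40 best=81, l++
l=3 r=10: min(16,20)*7=112 best=112 *, l++
l=4 r=10: min(8,20)*6=48 best=112, l++
l=5 r=10: min(17,20)*5=85 best=112, l++
l=6 r=10: min(19,20)*4=76 best=112, l++

l=7, r=10, best area=112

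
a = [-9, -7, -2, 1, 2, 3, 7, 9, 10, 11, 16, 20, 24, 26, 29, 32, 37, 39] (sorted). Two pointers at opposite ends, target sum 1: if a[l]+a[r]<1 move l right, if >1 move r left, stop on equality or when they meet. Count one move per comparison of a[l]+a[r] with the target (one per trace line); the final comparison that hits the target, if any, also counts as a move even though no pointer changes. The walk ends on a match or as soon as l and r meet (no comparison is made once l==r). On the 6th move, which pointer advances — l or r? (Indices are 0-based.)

[0,17] -9+39=30 >1 → r--
[0,16] -9+37=28 >1 → r--
[0,15] -9+32=23 >1 → r--
[0,14] -9+29=20 >1 → r--
[0,13] -9+26=17 >1 → r--
[0,12] -9+24=15 >1 → r--

r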